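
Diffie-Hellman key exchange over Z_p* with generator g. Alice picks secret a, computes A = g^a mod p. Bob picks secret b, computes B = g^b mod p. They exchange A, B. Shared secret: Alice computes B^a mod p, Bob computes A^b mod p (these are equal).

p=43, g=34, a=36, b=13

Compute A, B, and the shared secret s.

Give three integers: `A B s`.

Answer: 11 28 4

Derivation:
A = 34^36 mod 43  (bits of 36 = 100100)
  bit 0 = 1: r = r^2 * 34 mod 43 = 1^2 * 34 = 1*34 = 34
  bit 1 = 0: r = r^2 mod 43 = 34^2 = 38
  bit 2 = 0: r = r^2 mod 43 = 38^2 = 25
  bit 3 = 1: r = r^2 * 34 mod 43 = 25^2 * 34 = 23*34 = 8
  bit 4 = 0: r = r^2 mod 43 = 8^2 = 21
  bit 5 = 0: r = r^2 mod 43 = 21^2 = 11
  -> A = 11
B = 34^13 mod 43  (bits of 13 = 1101)
  bit 0 = 1: r = r^2 * 34 mod 43 = 1^2 * 34 = 1*34 = 34
  bit 1 = 1: r = r^2 * 34 mod 43 = 34^2 * 34 = 38*34 = 2
  bit 2 = 0: r = r^2 mod 43 = 2^2 = 4
  bit 3 = 1: r = r^2 * 34 mod 43 = 4^2 * 34 = 16*34 = 28
  -> B = 28
s = B^a = 28^36 mod 43  (bits of 36 = 100100)
  bit 0 = 1: r = r^2 * 28 mod 43 = 1^2 * 28 = 1*28 = 28
  bit 1 = 0: r = r^2 mod 43 = 28^2 = 10
  bit 2 = 0: r = r^2 mod 43 = 10^2 = 14
  bit 3 = 1: r = r^2 * 28 mod 43 = 14^2 * 28 = 24*28 = 27
  bit 4 = 0: r = r^2 mod 43 = 27^2 = 41
  bit 5 = 0: r = r^2 mod 43 = 41^2 = 4
  -> s = B^a = 4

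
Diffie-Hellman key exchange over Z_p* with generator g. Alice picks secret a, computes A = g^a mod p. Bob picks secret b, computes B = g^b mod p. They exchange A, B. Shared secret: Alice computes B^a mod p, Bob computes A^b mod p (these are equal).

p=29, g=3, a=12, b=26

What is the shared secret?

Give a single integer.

A = 3^12 mod 29  (bits of 12 = 1100)
  bit 0 = 1: r = r^2 * 3 mod 29 = 1^2 * 3 = 1*3 = 3
  bit 1 = 1: r = r^2 * 3 mod 29 = 3^2 * 3 = 9*3 = 27
  bit 2 = 0: r = r^2 mod 29 = 27^2 = 4
  bit 3 = 0: r = r^2 mod 29 = 4^2 = 16
  -> A = 16
B = 3^26 mod 29  (bits of 26 = 11010)
  bit 0 = 1: r = r^2 * 3 mod 29 = 1^2 * 3 = 1*3 = 3
  bit 1 = 1: r = r^2 * 3 mod 29 = 3^2 * 3 = 9*3 = 27
  bit 2 = 0: r = r^2 mod 29 = 27^2 = 4
  bit 3 = 1: r = r^2 * 3 mod 29 = 4^2 * 3 = 16*3 = 19
  bit 4 = 0: r = r^2 mod 29 = 19^2 = 13
  -> B = 13
s = B^a = 13^12 mod 29  (bits of 12 = 1100)
  bit 0 = 1: r = r^2 * 13 mod 29 = 1^2 * 13 = 1*13 = 13
  bit 1 = 1: r = r^2 * 13 mod 29 = 13^2 * 13 = 24*13 = 22
  bit 2 = 0: r = r^2 mod 29 = 22^2 = 20
  bit 3 = 0: r = r^2 mod 29 = 20^2 = 23
  -> s = B^a = 23

Answer: 23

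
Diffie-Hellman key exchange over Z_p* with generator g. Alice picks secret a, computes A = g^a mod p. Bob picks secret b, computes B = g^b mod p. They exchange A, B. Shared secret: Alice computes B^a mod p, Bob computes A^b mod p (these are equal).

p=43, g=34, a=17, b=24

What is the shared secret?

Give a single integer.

Answer: 35

Derivation:
A = 34^17 mod 43  (bits of 17 = 10001)
  bit 0 = 1: r = r^2 * 34 mod 43 = 1^2 * 34 = 1*34 = 34
  bit 1 = 0: r = r^2 mod 43 = 34^2 = 38
  bit 2 = 0: r = r^2 mod 43 = 38^2 = 25
  bit 3 = 0: r = r^2 mod 43 = 25^2 = 23
  bit 4 = 1: r = r^2 * 34 mod 43 = 23^2 * 34 = 13*34 = 12
  -> A = 12
B = 34^24 mod 43  (bits of 24 = 11000)
  bit 0 = 1: r = r^2 * 34 mod 43 = 1^2 * 34 = 1*34 = 34
  bit 1 = 1: r = r^2 * 34 mod 43 = 34^2 * 34 = 38*34 = 2
  bit 2 = 0: r = r^2 mod 43 = 2^2 = 4
  bit 3 = 0: r = r^2 mod 43 = 4^2 = 16
  bit 4 = 0: r = r^2 mod 43 = 16^2 = 41
  -> B = 41
s = B^a = 41^17 mod 43  (bits of 17 = 10001)
  bit 0 = 1: r = r^2 * 41 mod 43 = 1^2 * 41 = 1*41 = 41
  bit 1 = 0: r = r^2 mod 43 = 41^2 = 4
  bit 2 = 0: r = r^2 mod 43 = 4^2 = 16
  bit 3 = 0: r = r^2 mod 43 = 16^2 = 41
  bit 4 = 1: r = r^2 * 41 mod 43 = 41^2 * 41 = 4*41 = 35
  -> s = B^a = 35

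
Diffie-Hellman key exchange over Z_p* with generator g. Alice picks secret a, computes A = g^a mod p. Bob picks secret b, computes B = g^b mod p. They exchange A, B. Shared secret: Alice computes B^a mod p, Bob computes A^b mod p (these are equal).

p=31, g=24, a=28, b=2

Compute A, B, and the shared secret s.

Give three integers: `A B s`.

Answer: 19 18 20

Derivation:
A = 24^28 mod 31  (bits of 28 = 11100)
  bit 0 = 1: r = r^2 * 24 mod 31 = 1^2 * 24 = 1*24 = 24
  bit 1 = 1: r = r^2 * 24 mod 31 = 24^2 * 24 = 18*24 = 29
  bit 2 = 1: r = r^2 * 24 mod 31 = 29^2 * 24 = 4*24 = 3
  bit 3 = 0: r = r^2 mod 31 = 3^2 = 9
  bit 4 = 0: r = r^2 mod 31 = 9^2 = 19
  -> A = 19
B = 24^2 mod 31  (bits of 2 = 10)
  bit 0 = 1: r = r^2 * 24 mod 31 = 1^2 * 24 = 1*24 = 24
  bit 1 = 0: r = r^2 mod 31 = 24^2 = 18
  -> B = 18
s = B^a = 18^28 mod 31  (bits of 28 = 11100)
  bit 0 = 1: r = r^2 * 18 mod 31 = 1^2 * 18 = 1*18 = 18
  bit 1 = 1: r = r^2 * 18 mod 31 = 18^2 * 18 = 14*18 = 4
  bit 2 = 1: r = r^2 * 18 mod 31 = 4^2 * 18 = 16*18 = 9
  bit 3 = 0: r = r^2 mod 31 = 9^2 = 19
  bit 4 = 0: r = r^2 mod 31 = 19^2 = 20
  -> s = B^a = 20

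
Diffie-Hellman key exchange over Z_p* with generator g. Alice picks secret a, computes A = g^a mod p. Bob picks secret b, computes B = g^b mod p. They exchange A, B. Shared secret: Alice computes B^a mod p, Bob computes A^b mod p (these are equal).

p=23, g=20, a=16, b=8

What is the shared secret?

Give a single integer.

A = 20^16 mod 23  (bits of 16 = 10000)
  bit 0 = 1: r = r^2 * 20 mod 23 = 1^2 * 20 = 1*20 = 20
  bit 1 = 0: r = r^2 mod 23 = 20^2 = 9
  bit 2 = 0: r = r^2 mod 23 = 9^2 = 12
  bit 3 = 0: r = r^2 mod 23 = 12^2 = 6
  bit 4 = 0: r = r^2 mod 23 = 6^2 = 13
  -> A = 13
B = 20^8 mod 23  (bits of 8 = 1000)
  bit 0 = 1: r = r^2 * 20 mod 23 = 1^2 * 20 = 1*20 = 20
  bit 1 = 0: r = r^2 mod 23 = 20^2 = 9
  bit 2 = 0: r = r^2 mod 23 = 9^2 = 12
  bit 3 = 0: r = r^2 mod 23 = 12^2 = 6
  -> B = 6
s = B^a = 6^16 mod 23  (bits of 16 = 10000)
  bit 0 = 1: r = r^2 * 6 mod 23 = 1^2 * 6 = 1*6 = 6
  bit 1 = 0: r = r^2 mod 23 = 6^2 = 13
  bit 2 = 0: r = r^2 mod 23 = 13^2 = 8
  bit 3 = 0: r = r^2 mod 23 = 8^2 = 18
  bit 4 = 0: r = r^2 mod 23 = 18^2 = 2
  -> s = B^a = 2

Answer: 2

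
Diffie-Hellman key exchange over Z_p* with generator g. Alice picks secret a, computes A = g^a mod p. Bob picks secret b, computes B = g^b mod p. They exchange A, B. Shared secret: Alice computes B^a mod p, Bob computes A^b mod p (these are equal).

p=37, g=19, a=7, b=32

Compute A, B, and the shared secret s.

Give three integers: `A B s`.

Answer: 24 16 12

Derivation:
A = 19^7 mod 37  (bits of 7 = 111)
  bit 0 = 1: r = r^2 * 19 mod 37 = 1^2 * 19 = 1*19 = 19
  bit 1 = 1: r = r^2 * 19 mod 37 = 19^2 * 19 = 28*19 = 14
  bit 2 = 1: r = r^2 * 19 mod 37 = 14^2 * 19 = 11*19 = 24
  -> A = 24
B = 19^32 mod 37  (bits of 32 = 100000)
  bit 0 = 1: r = r^2 * 19 mod 37 = 1^2 * 19 = 1*19 = 19
  bit 1 = 0: r = r^2 mod 37 = 19^2 = 28
  bit 2 = 0: r = r^2 mod 37 = 28^2 = 7
  bit 3 = 0: r = r^2 mod 37 = 7^2 = 12
  bit 4 = 0: r = r^2 mod 37 = 12^2 = 33
  bit 5 = 0: r = r^2 mod 37 = 33^2 = 16
  -> B = 16
s = B^a = 16^7 mod 37  (bits of 7 = 111)
  bit 0 = 1: r = r^2 * 16 mod 37 = 1^2 * 16 = 1*16 = 16
  bit 1 = 1: r = r^2 * 16 mod 37 = 16^2 * 16 = 34*16 = 26
  bit 2 = 1: r = r^2 * 16 mod 37 = 26^2 * 16 = 10*16 = 12
  -> s = B^a = 12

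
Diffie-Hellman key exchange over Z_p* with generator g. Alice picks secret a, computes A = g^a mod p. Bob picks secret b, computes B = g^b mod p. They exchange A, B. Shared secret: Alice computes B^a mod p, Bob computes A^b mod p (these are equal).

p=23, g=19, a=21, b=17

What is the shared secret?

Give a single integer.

Answer: 11

Derivation:
A = 19^21 mod 23  (bits of 21 = 10101)
  bit 0 = 1: r = r^2 * 19 mod 23 = 1^2 * 19 = 1*19 = 19
  bit 1 = 0: r = r^2 mod 23 = 19^2 = 16
  bit 2 = 1: r = r^2 * 19 mod 23 = 16^2 * 19 = 3*19 = 11
  bit 3 = 0: r = r^2 mod 23 = 11^2 = 6
  bit 4 = 1: r = r^2 * 19 mod 23 = 6^2 * 19 = 13*19 = 17
  -> A = 17
B = 19^17 mod 23  (bits of 17 = 10001)
  bit 0 = 1: r = r^2 * 19 mod 23 = 1^2 * 19 = 1*19 = 19
  bit 1 = 0: r = r^2 mod 23 = 19^2 = 16
  bit 2 = 0: r = r^2 mod 23 = 16^2 = 3
  bit 3 = 0: r = r^2 mod 23 = 3^2 = 9
  bit 4 = 1: r = r^2 * 19 mod 23 = 9^2 * 19 = 12*19 = 21
  -> B = 21
s = B^a = 21^21 mod 23  (bits of 21 = 10101)
  bit 0 = 1: r = r^2 * 21 mod 23 = 1^2 * 21 = 1*21 = 21
  bit 1 = 0: r = r^2 mod 23 = 21^2 = 4
  bit 2 = 1: r = r^2 * 21 mod 23 = 4^2 * 21 = 16*21 = 14
  bit 3 = 0: r = r^2 mod 23 = 14^2 = 12
  bit 4 = 1: r = r^2 * 21 mod 23 = 12^2 * 21 = 6*21 = 11
  -> s = B^a = 11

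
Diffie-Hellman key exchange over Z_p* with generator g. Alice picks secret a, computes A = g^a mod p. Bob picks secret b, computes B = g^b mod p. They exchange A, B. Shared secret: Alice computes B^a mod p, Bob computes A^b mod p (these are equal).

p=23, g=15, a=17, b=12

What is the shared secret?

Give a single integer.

A = 15^17 mod 23  (bits of 17 = 10001)
  bit 0 = 1: r = r^2 * 15 mod 23 = 1^2 * 15 = 1*15 = 15
  bit 1 = 0: r = r^2 mod 23 = 15^2 = 18
  bit 2 = 0: r = r^2 mod 23 = 18^2 = 2
  bit 3 = 0: r = r^2 mod 23 = 2^2 = 4
  bit 4 = 1: r = r^2 * 15 mod 23 = 4^2 * 15 = 16*15 = 10
  -> A = 10
B = 15^12 mod 23  (bits of 12 = 1100)
  bit 0 = 1: r = r^2 * 15 mod 23 = 1^2 * 15 = 1*15 = 15
  bit 1 = 1: r = r^2 * 15 mod 23 = 15^2 * 15 = 18*15 = 17
  bit 2 = 0: r = r^2 mod 23 = 17^2 = 13
  bit 3 = 0: r = r^2 mod 23 = 13^2 = 8
  -> B = 8
s = B^a = 8^17 mod 23  (bits of 17 = 10001)
  bit 0 = 1: r = r^2 * 8 mod 23 = 1^2 * 8 = 1*8 = 8
  bit 1 = 0: r = r^2 mod 23 = 8^2 = 18
  bit 2 = 0: r = r^2 mod 23 = 18^2 = 2
  bit 3 = 0: r = r^2 mod 23 = 2^2 = 4
  bit 4 = 1: r = r^2 * 8 mod 23 = 4^2 * 8 = 16*8 = 13
  -> s = B^a = 13

Answer: 13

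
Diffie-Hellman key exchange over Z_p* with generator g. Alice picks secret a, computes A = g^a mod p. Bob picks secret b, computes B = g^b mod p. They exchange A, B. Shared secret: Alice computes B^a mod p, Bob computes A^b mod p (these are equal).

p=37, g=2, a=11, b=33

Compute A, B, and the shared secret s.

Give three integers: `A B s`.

A = 2^11 mod 37  (bits of 11 = 1011)
  bit 0 = 1: r = r^2 * 2 mod 37 = 1^2 * 2 = 1*2 = 2
  bit 1 = 0: r = r^2 mod 37 = 2^2 = 4
  bit 2 = 1: r = r^2 * 2 mod 37 = 4^2 * 2 = 16*2 = 32
  bit 3 = 1: r = r^2 * 2 mod 37 = 32^2 * 2 = 25*2 = 13
  -> A = 13
B = 2^33 mod 37  (bits of 33 = 100001)
  bit 0 = 1: r = r^2 * 2 mod 37 = 1^2 * 2 = 1*2 = 2
  bit 1 = 0: r = r^2 mod 37 = 2^2 = 4
  bit 2 = 0: r = r^2 mod 37 = 4^2 = 16
  bit 3 = 0: r = r^2 mod 37 = 16^2 = 34
  bit 4 = 0: r = r^2 mod 37 = 34^2 = 9
  bit 5 = 1: r = r^2 * 2 mod 37 = 9^2 * 2 = 7*2 = 14
  -> B = 14
s = B^a = 14^11 mod 37  (bits of 11 = 1011)
  bit 0 = 1: r = r^2 * 14 mod 37 = 1^2 * 14 = 1*14 = 14
  bit 1 = 0: r = r^2 mod 37 = 14^2 = 11
  bit 2 = 1: r = r^2 * 14 mod 37 = 11^2 * 14 = 10*14 = 29
  bit 3 = 1: r = r^2 * 14 mod 37 = 29^2 * 14 = 27*14 = 8
  -> s = B^a = 8

Answer: 13 14 8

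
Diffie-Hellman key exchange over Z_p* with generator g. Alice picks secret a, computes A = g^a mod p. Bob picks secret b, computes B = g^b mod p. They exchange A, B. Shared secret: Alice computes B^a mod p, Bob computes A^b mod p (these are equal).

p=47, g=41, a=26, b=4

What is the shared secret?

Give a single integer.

A = 41^26 mod 47  (bits of 26 = 11010)
  bit 0 = 1: r = r^2 * 41 mod 47 = 1^2 * 41 = 1*41 = 41
  bit 1 = 1: r = r^2 * 41 mod 47 = 41^2 * 41 = 36*41 = 19
  bit 2 = 0: r = r^2 mod 47 = 19^2 = 32
  bit 3 = 1: r = r^2 * 41 mod 47 = 32^2 * 41 = 37*41 = 13
  bit 4 = 0: r = r^2 mod 47 = 13^2 = 28
  -> A = 28
B = 41^4 mod 47  (bits of 4 = 100)
  bit 0 = 1: r = r^2 * 41 mod 47 = 1^2 * 41 = 1*41 = 41
  bit 1 = 0: r = r^2 mod 47 = 41^2 = 36
  bit 2 = 0: r = r^2 mod 47 = 36^2 = 27
  -> B = 27
s = B^a = 27^26 mod 47  (bits of 26 = 11010)
  bit 0 = 1: r = r^2 * 27 mod 47 = 1^2 * 27 = 1*27 = 27
  bit 1 = 1: r = r^2 * 27 mod 47 = 27^2 * 27 = 24*27 = 37
  bit 2 = 0: r = r^2 mod 47 = 37^2 = 6
  bit 3 = 1: r = r^2 * 27 mod 47 = 6^2 * 27 = 36*27 = 32
  bit 4 = 0: r = r^2 mod 47 = 32^2 = 37
  -> s = B^a = 37

Answer: 37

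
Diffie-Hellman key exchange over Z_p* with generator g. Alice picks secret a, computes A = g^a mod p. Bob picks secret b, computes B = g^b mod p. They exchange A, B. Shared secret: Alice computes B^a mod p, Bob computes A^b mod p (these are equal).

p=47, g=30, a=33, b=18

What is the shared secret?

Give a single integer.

A = 30^33 mod 47  (bits of 33 = 100001)
  bit 0 = 1: r = r^2 * 30 mod 47 = 1^2 * 30 = 1*30 = 30
  bit 1 = 0: r = r^2 mod 47 = 30^2 = 7
  bit 2 = 0: r = r^2 mod 47 = 7^2 = 2
  bit 3 = 0: r = r^2 mod 47 = 2^2 = 4
  bit 4 = 0: r = r^2 mod 47 = 4^2 = 16
  bit 5 = 1: r = r^2 * 30 mod 47 = 16^2 * 30 = 21*30 = 19
  -> A = 19
B = 30^18 mod 47  (bits of 18 = 10010)
  bit 0 = 1: r = r^2 * 30 mod 47 = 1^2 * 30 = 1*30 = 30
  bit 1 = 0: r = r^2 mod 47 = 30^2 = 7
  bit 2 = 0: r = r^2 mod 47 = 7^2 = 2
  bit 3 = 1: r = r^2 * 30 mod 47 = 2^2 * 30 = 4*30 = 26
  bit 4 = 0: r = r^2 mod 47 = 26^2 = 18
  -> B = 18
s = B^a = 18^33 mod 47  (bits of 33 = 100001)
  bit 0 = 1: r = r^2 * 18 mod 47 = 1^2 * 18 = 1*18 = 18
  bit 1 = 0: r = r^2 mod 47 = 18^2 = 42
  bit 2 = 0: r = r^2 mod 47 = 42^2 = 25
  bit 3 = 0: r = r^2 mod 47 = 25^2 = 14
  bit 4 = 0: r = r^2 mod 47 = 14^2 = 8
  bit 5 = 1: r = r^2 * 18 mod 47 = 8^2 * 18 = 17*18 = 24
  -> s = B^a = 24

Answer: 24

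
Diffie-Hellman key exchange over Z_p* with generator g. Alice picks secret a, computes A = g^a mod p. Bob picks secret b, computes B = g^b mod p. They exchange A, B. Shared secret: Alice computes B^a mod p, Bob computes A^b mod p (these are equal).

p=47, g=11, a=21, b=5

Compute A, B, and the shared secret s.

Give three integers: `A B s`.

Answer: 40 29 19

Derivation:
A = 11^21 mod 47  (bits of 21 = 10101)
  bit 0 = 1: r = r^2 * 11 mod 47 = 1^2 * 11 = 1*11 = 11
  bit 1 = 0: r = r^2 mod 47 = 11^2 = 27
  bit 2 = 1: r = r^2 * 11 mod 47 = 27^2 * 11 = 24*11 = 29
  bit 3 = 0: r = r^2 mod 47 = 29^2 = 42
  bit 4 = 1: r = r^2 * 11 mod 47 = 42^2 * 11 = 25*11 = 40
  -> A = 40
B = 11^5 mod 47  (bits of 5 = 101)
  bit 0 = 1: r = r^2 * 11 mod 47 = 1^2 * 11 = 1*11 = 11
  bit 1 = 0: r = r^2 mod 47 = 11^2 = 27
  bit 2 = 1: r = r^2 * 11 mod 47 = 27^2 * 11 = 24*11 = 29
  -> B = 29
s = B^a = 29^21 mod 47  (bits of 21 = 10101)
  bit 0 = 1: r = r^2 * 29 mod 47 = 1^2 * 29 = 1*29 = 29
  bit 1 = 0: r = r^2 mod 47 = 29^2 = 42
  bit 2 = 1: r = r^2 * 29 mod 47 = 42^2 * 29 = 25*29 = 20
  bit 3 = 0: r = r^2 mod 47 = 20^2 = 24
  bit 4 = 1: r = r^2 * 29 mod 47 = 24^2 * 29 = 12*29 = 19
  -> s = B^a = 19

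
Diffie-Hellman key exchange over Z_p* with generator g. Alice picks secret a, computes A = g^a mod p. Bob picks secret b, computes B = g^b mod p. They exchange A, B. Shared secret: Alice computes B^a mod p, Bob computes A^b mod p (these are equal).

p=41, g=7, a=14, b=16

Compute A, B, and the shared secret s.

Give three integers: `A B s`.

A = 7^14 mod 41  (bits of 14 = 1110)
  bit 0 = 1: r = r^2 * 7 mod 41 = 1^2 * 7 = 1*7 = 7
  bit 1 = 1: r = r^2 * 7 mod 41 = 7^2 * 7 = 8*7 = 15
  bit 2 = 1: r = r^2 * 7 mod 41 = 15^2 * 7 = 20*7 = 17
  bit 3 = 0: r = r^2 mod 41 = 17^2 = 2
  -> A = 2
B = 7^16 mod 41  (bits of 16 = 10000)
  bit 0 = 1: r = r^2 * 7 mod 41 = 1^2 * 7 = 1*7 = 7
  bit 1 = 0: r = r^2 mod 41 = 7^2 = 8
  bit 2 = 0: r = r^2 mod 41 = 8^2 = 23
  bit 3 = 0: r = r^2 mod 41 = 23^2 = 37
  bit 4 = 0: r = r^2 mod 41 = 37^2 = 16
  -> B = 16
s = B^a = 16^14 mod 41  (bits of 14 = 1110)
  bit 0 = 1: r = r^2 * 16 mod 41 = 1^2 * 16 = 1*16 = 16
  bit 1 = 1: r = r^2 * 16 mod 41 = 16^2 * 16 = 10*16 = 37
  bit 2 = 1: r = r^2 * 16 mod 41 = 37^2 * 16 = 16*16 = 10
  bit 3 = 0: r = r^2 mod 41 = 10^2 = 18
  -> s = B^a = 18

Answer: 2 16 18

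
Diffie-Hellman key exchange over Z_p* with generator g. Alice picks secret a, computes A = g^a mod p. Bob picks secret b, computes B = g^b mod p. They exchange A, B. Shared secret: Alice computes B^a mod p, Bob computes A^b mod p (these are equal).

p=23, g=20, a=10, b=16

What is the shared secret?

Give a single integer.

A = 20^10 mod 23  (bits of 10 = 1010)
  bit 0 = 1: r = r^2 * 20 mod 23 = 1^2 * 20 = 1*20 = 20
  bit 1 = 0: r = r^2 mod 23 = 20^2 = 9
  bit 2 = 1: r = r^2 * 20 mod 23 = 9^2 * 20 = 12*20 = 10
  bit 3 = 0: r = r^2 mod 23 = 10^2 = 8
  -> A = 8
B = 20^16 mod 23  (bits of 16 = 10000)
  bit 0 = 1: r = r^2 * 20 mod 23 = 1^2 * 20 = 1*20 = 20
  bit 1 = 0: r = r^2 mod 23 = 20^2 = 9
  bit 2 = 0: r = r^2 mod 23 = 9^2 = 12
  bit 3 = 0: r = r^2 mod 23 = 12^2 = 6
  bit 4 = 0: r = r^2 mod 23 = 6^2 = 13
  -> B = 13
s = B^a = 13^10 mod 23  (bits of 10 = 1010)
  bit 0 = 1: r = r^2 * 13 mod 23 = 1^2 * 13 = 1*13 = 13
  bit 1 = 0: r = r^2 mod 23 = 13^2 = 8
  bit 2 = 1: r = r^2 * 13 mod 23 = 8^2 * 13 = 18*13 = 4
  bit 3 = 0: r = r^2 mod 23 = 4^2 = 16
  -> s = B^a = 16

Answer: 16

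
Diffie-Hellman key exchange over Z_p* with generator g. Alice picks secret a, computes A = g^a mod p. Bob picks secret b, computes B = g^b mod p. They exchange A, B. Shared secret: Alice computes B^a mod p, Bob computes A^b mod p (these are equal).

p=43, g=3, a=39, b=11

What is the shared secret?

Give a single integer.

A = 3^39 mod 43  (bits of 39 = 100111)
  bit 0 = 1: r = r^2 * 3 mod 43 = 1^2 * 3 = 1*3 = 3
  bit 1 = 0: r = r^2 mod 43 = 3^2 = 9
  bit 2 = 0: r = r^2 mod 43 = 9^2 = 38
  bit 3 = 1: r = r^2 * 3 mod 43 = 38^2 * 3 = 25*3 = 32
  bit 4 = 1: r = r^2 * 3 mod 43 = 32^2 * 3 = 35*3 = 19
  bit 5 = 1: r = r^2 * 3 mod 43 = 19^2 * 3 = 17*3 = 8
  -> A = 8
B = 3^11 mod 43  (bits of 11 = 1011)
  bit 0 = 1: r = r^2 * 3 mod 43 = 1^2 * 3 = 1*3 = 3
  bit 1 = 0: r = r^2 mod 43 = 3^2 = 9
  bit 2 = 1: r = r^2 * 3 mod 43 = 9^2 * 3 = 38*3 = 28
  bit 3 = 1: r = r^2 * 3 mod 43 = 28^2 * 3 = 10*3 = 30
  -> B = 30
s = B^a = 30^39 mod 43  (bits of 39 = 100111)
  bit 0 = 1: r = r^2 * 30 mod 43 = 1^2 * 30 = 1*30 = 30
  bit 1 = 0: r = r^2 mod 43 = 30^2 = 40
  bit 2 = 0: r = r^2 mod 43 = 40^2 = 9
  bit 3 = 1: r = r^2 * 30 mod 43 = 9^2 * 30 = 38*30 = 22
  bit 4 = 1: r = r^2 * 30 mod 43 = 22^2 * 30 = 11*30 = 29
  bit 5 = 1: r = r^2 * 30 mod 43 = 29^2 * 30 = 24*30 = 32
  -> s = B^a = 32

Answer: 32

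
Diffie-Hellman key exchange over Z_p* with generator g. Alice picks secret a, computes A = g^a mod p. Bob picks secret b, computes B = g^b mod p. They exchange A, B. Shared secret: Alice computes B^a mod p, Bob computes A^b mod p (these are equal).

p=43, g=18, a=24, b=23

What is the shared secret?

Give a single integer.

A = 18^24 mod 43  (bits of 24 = 11000)
  bit 0 = 1: r = r^2 * 18 mod 43 = 1^2 * 18 = 1*18 = 18
  bit 1 = 1: r = r^2 * 18 mod 43 = 18^2 * 18 = 23*18 = 27
  bit 2 = 0: r = r^2 mod 43 = 27^2 = 41
  bit 3 = 0: r = r^2 mod 43 = 41^2 = 4
  bit 4 = 0: r = r^2 mod 43 = 4^2 = 16
  -> A = 16
B = 18^23 mod 43  (bits of 23 = 10111)
  bit 0 = 1: r = r^2 * 18 mod 43 = 1^2 * 18 = 1*18 = 18
  bit 1 = 0: r = r^2 mod 43 = 18^2 = 23
  bit 2 = 1: r = r^2 * 18 mod 43 = 23^2 * 18 = 13*18 = 19
  bit 3 = 1: r = r^2 * 18 mod 43 = 19^2 * 18 = 17*18 = 5
  bit 4 = 1: r = r^2 * 18 mod 43 = 5^2 * 18 = 25*18 = 20
  -> B = 20
s = B^a = 20^24 mod 43  (bits of 24 = 11000)
  bit 0 = 1: r = r^2 * 20 mod 43 = 1^2 * 20 = 1*20 = 20
  bit 1 = 1: r = r^2 * 20 mod 43 = 20^2 * 20 = 13*20 = 2
  bit 2 = 0: r = r^2 mod 43 = 2^2 = 4
  bit 3 = 0: r = r^2 mod 43 = 4^2 = 16
  bit 4 = 0: r = r^2 mod 43 = 16^2 = 41
  -> s = B^a = 41

Answer: 41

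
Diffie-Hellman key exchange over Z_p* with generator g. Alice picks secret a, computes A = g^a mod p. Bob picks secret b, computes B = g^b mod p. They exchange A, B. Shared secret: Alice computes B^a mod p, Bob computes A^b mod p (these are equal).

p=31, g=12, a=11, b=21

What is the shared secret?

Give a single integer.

A = 12^11 mod 31  (bits of 11 = 1011)
  bit 0 = 1: r = r^2 * 12 mod 31 = 1^2 * 12 = 1*12 = 12
  bit 1 = 0: r = r^2 mod 31 = 12^2 = 20
  bit 2 = 1: r = r^2 * 12 mod 31 = 20^2 * 12 = 28*12 = 26
  bit 3 = 1: r = r^2 * 12 mod 31 = 26^2 * 12 = 25*12 = 21
  -> A = 21
B = 12^21 mod 31  (bits of 21 = 10101)
  bit 0 = 1: r = r^2 * 12 mod 31 = 1^2 * 12 = 1*12 = 12
  bit 1 = 0: r = r^2 mod 31 = 12^2 = 20
  bit 2 = 1: r = r^2 * 12 mod 31 = 20^2 * 12 = 28*12 = 26
  bit 3 = 0: r = r^2 mod 31 = 26^2 = 25
  bit 4 = 1: r = r^2 * 12 mod 31 = 25^2 * 12 = 5*12 = 29
  -> B = 29
s = B^a = 29^11 mod 31  (bits of 11 = 1011)
  bit 0 = 1: r = r^2 * 29 mod 31 = 1^2 * 29 = 1*29 = 29
  bit 1 = 0: r = r^2 mod 31 = 29^2 = 4
  bit 2 = 1: r = r^2 * 29 mod 31 = 4^2 * 29 = 16*29 = 30
  bit 3 = 1: r = r^2 * 29 mod 31 = 30^2 * 29 = 1*29 = 29
  -> s = B^a = 29

Answer: 29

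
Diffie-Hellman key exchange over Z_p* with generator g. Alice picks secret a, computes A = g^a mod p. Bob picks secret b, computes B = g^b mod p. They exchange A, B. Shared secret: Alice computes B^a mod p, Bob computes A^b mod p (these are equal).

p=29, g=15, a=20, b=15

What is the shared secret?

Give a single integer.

A = 15^20 mod 29  (bits of 20 = 10100)
  bit 0 = 1: r = r^2 * 15 mod 29 = 1^2 * 15 = 1*15 = 15
  bit 1 = 0: r = r^2 mod 29 = 15^2 = 22
  bit 2 = 1: r = r^2 * 15 mod 29 = 22^2 * 15 = 20*15 = 10
  bit 3 = 0: r = r^2 mod 29 = 10^2 = 13
  bit 4 = 0: r = r^2 mod 29 = 13^2 = 24
  -> A = 24
B = 15^15 mod 29  (bits of 15 = 1111)
  bit 0 = 1: r = r^2 * 15 mod 29 = 1^2 * 15 = 1*15 = 15
  bit 1 = 1: r = r^2 * 15 mod 29 = 15^2 * 15 = 22*15 = 11
  bit 2 = 1: r = r^2 * 15 mod 29 = 11^2 * 15 = 5*15 = 17
  bit 3 = 1: r = r^2 * 15 mod 29 = 17^2 * 15 = 28*15 = 14
  -> B = 14
s = B^a = 14^20 mod 29  (bits of 20 = 10100)
  bit 0 = 1: r = r^2 * 14 mod 29 = 1^2 * 14 = 1*14 = 14
  bit 1 = 0: r = r^2 mod 29 = 14^2 = 22
  bit 2 = 1: r = r^2 * 14 mod 29 = 22^2 * 14 = 20*14 = 19
  bit 3 = 0: r = r^2 mod 29 = 19^2 = 13
  bit 4 = 0: r = r^2 mod 29 = 13^2 = 24
  -> s = B^a = 24

Answer: 24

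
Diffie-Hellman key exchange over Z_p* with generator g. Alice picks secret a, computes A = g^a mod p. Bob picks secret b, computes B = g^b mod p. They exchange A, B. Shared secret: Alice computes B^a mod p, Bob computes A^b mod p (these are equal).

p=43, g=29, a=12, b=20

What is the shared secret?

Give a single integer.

A = 29^12 mod 43  (bits of 12 = 1100)
  bit 0 = 1: r = r^2 * 29 mod 43 = 1^2 * 29 = 1*29 = 29
  bit 1 = 1: r = r^2 * 29 mod 43 = 29^2 * 29 = 24*29 = 8
  bit 2 = 0: r = r^2 mod 43 = 8^2 = 21
  bit 3 = 0: r = r^2 mod 43 = 21^2 = 11
  -> A = 11
B = 29^20 mod 43  (bits of 20 = 10100)
  bit 0 = 1: r = r^2 * 29 mod 43 = 1^2 * 29 = 1*29 = 29
  bit 1 = 0: r = r^2 mod 43 = 29^2 = 24
  bit 2 = 1: r = r^2 * 29 mod 43 = 24^2 * 29 = 17*29 = 20
  bit 3 = 0: r = r^2 mod 43 = 20^2 = 13
  bit 4 = 0: r = r^2 mod 43 = 13^2 = 40
  -> B = 40
s = B^a = 40^12 mod 43  (bits of 12 = 1100)
  bit 0 = 1: r = r^2 * 40 mod 43 = 1^2 * 40 = 1*40 = 40
  bit 1 = 1: r = r^2 * 40 mod 43 = 40^2 * 40 = 9*40 = 16
  bit 2 = 0: r = r^2 mod 43 = 16^2 = 41
  bit 3 = 0: r = r^2 mod 43 = 41^2 = 4
  -> s = B^a = 4

Answer: 4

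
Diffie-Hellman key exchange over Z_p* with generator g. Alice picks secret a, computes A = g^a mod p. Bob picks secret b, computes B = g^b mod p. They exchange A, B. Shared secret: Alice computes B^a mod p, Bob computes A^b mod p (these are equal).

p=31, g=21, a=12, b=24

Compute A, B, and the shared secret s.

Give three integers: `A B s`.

Answer: 4 16 8

Derivation:
A = 21^12 mod 31  (bits of 12 = 1100)
  bit 0 = 1: r = r^2 * 21 mod 31 = 1^2 * 21 = 1*21 = 21
  bit 1 = 1: r = r^2 * 21 mod 31 = 21^2 * 21 = 7*21 = 23
  bit 2 = 0: r = r^2 mod 31 = 23^2 = 2
  bit 3 = 0: r = r^2 mod 31 = 2^2 = 4
  -> A = 4
B = 21^24 mod 31  (bits of 24 = 11000)
  bit 0 = 1: r = r^2 * 21 mod 31 = 1^2 * 21 = 1*21 = 21
  bit 1 = 1: r = r^2 * 21 mod 31 = 21^2 * 21 = 7*21 = 23
  bit 2 = 0: r = r^2 mod 31 = 23^2 = 2
  bit 3 = 0: r = r^2 mod 31 = 2^2 = 4
  bit 4 = 0: r = r^2 mod 31 = 4^2 = 16
  -> B = 16
s = B^a = 16^12 mod 31  (bits of 12 = 1100)
  bit 0 = 1: r = r^2 * 16 mod 31 = 1^2 * 16 = 1*16 = 16
  bit 1 = 1: r = r^2 * 16 mod 31 = 16^2 * 16 = 8*16 = 4
  bit 2 = 0: r = r^2 mod 31 = 4^2 = 16
  bit 3 = 0: r = r^2 mod 31 = 16^2 = 8
  -> s = B^a = 8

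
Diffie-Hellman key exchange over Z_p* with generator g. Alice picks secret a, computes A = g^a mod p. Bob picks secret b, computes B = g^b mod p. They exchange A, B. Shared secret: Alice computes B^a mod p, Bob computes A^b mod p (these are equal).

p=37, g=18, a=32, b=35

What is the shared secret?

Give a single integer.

A = 18^32 mod 37  (bits of 32 = 100000)
  bit 0 = 1: r = r^2 * 18 mod 37 = 1^2 * 18 = 1*18 = 18
  bit 1 = 0: r = r^2 mod 37 = 18^2 = 28
  bit 2 = 0: r = r^2 mod 37 = 28^2 = 7
  bit 3 = 0: r = r^2 mod 37 = 7^2 = 12
  bit 4 = 0: r = r^2 mod 37 = 12^2 = 33
  bit 5 = 0: r = r^2 mod 37 = 33^2 = 16
  -> A = 16
B = 18^35 mod 37  (bits of 35 = 100011)
  bit 0 = 1: r = r^2 * 18 mod 37 = 1^2 * 18 = 1*18 = 18
  bit 1 = 0: r = r^2 mod 37 = 18^2 = 28
  bit 2 = 0: r = r^2 mod 37 = 28^2 = 7
  bit 3 = 0: r = r^2 mod 37 = 7^2 = 12
  bit 4 = 1: r = r^2 * 18 mod 37 = 12^2 * 18 = 33*18 = 2
  bit 5 = 1: r = r^2 * 18 mod 37 = 2^2 * 18 = 4*18 = 35
  -> B = 35
s = B^a = 35^32 mod 37  (bits of 32 = 100000)
  bit 0 = 1: r = r^2 * 35 mod 37 = 1^2 * 35 = 1*35 = 35
  bit 1 = 0: r = r^2 mod 37 = 35^2 = 4
  bit 2 = 0: r = r^2 mod 37 = 4^2 = 16
  bit 3 = 0: r = r^2 mod 37 = 16^2 = 34
  bit 4 = 0: r = r^2 mod 37 = 34^2 = 9
  bit 5 = 0: r = r^2 mod 37 = 9^2 = 7
  -> s = B^a = 7

Answer: 7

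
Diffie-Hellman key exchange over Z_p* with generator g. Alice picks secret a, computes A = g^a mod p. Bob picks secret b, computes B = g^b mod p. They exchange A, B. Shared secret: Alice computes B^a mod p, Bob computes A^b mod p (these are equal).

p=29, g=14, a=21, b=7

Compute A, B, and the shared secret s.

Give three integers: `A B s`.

Answer: 17 12 12

Derivation:
A = 14^21 mod 29  (bits of 21 = 10101)
  bit 0 = 1: r = r^2 * 14 mod 29 = 1^2 * 14 = 1*14 = 14
  bit 1 = 0: r = r^2 mod 29 = 14^2 = 22
  bit 2 = 1: r = r^2 * 14 mod 29 = 22^2 * 14 = 20*14 = 19
  bit 3 = 0: r = r^2 mod 29 = 19^2 = 13
  bit 4 = 1: r = r^2 * 14 mod 29 = 13^2 * 14 = 24*14 = 17
  -> A = 17
B = 14^7 mod 29  (bits of 7 = 111)
  bit 0 = 1: r = r^2 * 14 mod 29 = 1^2 * 14 = 1*14 = 14
  bit 1 = 1: r = r^2 * 14 mod 29 = 14^2 * 14 = 22*14 = 18
  bit 2 = 1: r = r^2 * 14 mod 29 = 18^2 * 14 = 5*14 = 12
  -> B = 12
s = B^a = 12^21 mod 29  (bits of 21 = 10101)
  bit 0 = 1: r = r^2 * 12 mod 29 = 1^2 * 12 = 1*12 = 12
  bit 1 = 0: r = r^2 mod 29 = 12^2 = 28
  bit 2 = 1: r = r^2 * 12 mod 29 = 28^2 * 12 = 1*12 = 12
  bit 3 = 0: r = r^2 mod 29 = 12^2 = 28
  bit 4 = 1: r = r^2 * 12 mod 29 = 28^2 * 12 = 1*12 = 12
  -> s = B^a = 12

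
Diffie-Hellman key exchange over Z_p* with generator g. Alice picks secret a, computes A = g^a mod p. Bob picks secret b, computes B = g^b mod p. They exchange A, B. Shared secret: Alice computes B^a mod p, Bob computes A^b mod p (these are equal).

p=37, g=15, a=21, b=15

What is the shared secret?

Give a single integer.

Answer: 6

Derivation:
A = 15^21 mod 37  (bits of 21 = 10101)
  bit 0 = 1: r = r^2 * 15 mod 37 = 1^2 * 15 = 1*15 = 15
  bit 1 = 0: r = r^2 mod 37 = 15^2 = 3
  bit 2 = 1: r = r^2 * 15 mod 37 = 3^2 * 15 = 9*15 = 24
  bit 3 = 0: r = r^2 mod 37 = 24^2 = 21
  bit 4 = 1: r = r^2 * 15 mod 37 = 21^2 * 15 = 34*15 = 29
  -> A = 29
B = 15^15 mod 37  (bits of 15 = 1111)
  bit 0 = 1: r = r^2 * 15 mod 37 = 1^2 * 15 = 1*15 = 15
  bit 1 = 1: r = r^2 * 15 mod 37 = 15^2 * 15 = 3*15 = 8
  bit 2 = 1: r = r^2 * 15 mod 37 = 8^2 * 15 = 27*15 = 35
  bit 3 = 1: r = r^2 * 15 mod 37 = 35^2 * 15 = 4*15 = 23
  -> B = 23
s = B^a = 23^21 mod 37  (bits of 21 = 10101)
  bit 0 = 1: r = r^2 * 23 mod 37 = 1^2 * 23 = 1*23 = 23
  bit 1 = 0: r = r^2 mod 37 = 23^2 = 11
  bit 2 = 1: r = r^2 * 23 mod 37 = 11^2 * 23 = 10*23 = 8
  bit 3 = 0: r = r^2 mod 37 = 8^2 = 27
  bit 4 = 1: r = r^2 * 23 mod 37 = 27^2 * 23 = 26*23 = 6
  -> s = B^a = 6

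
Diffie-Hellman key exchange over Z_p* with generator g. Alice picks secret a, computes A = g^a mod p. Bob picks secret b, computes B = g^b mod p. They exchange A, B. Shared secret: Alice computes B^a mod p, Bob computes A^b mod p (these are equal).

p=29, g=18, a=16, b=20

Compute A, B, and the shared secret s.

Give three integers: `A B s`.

Answer: 24 20 23

Derivation:
A = 18^16 mod 29  (bits of 16 = 10000)
  bit 0 = 1: r = r^2 * 18 mod 29 = 1^2 * 18 = 1*18 = 18
  bit 1 = 0: r = r^2 mod 29 = 18^2 = 5
  bit 2 = 0: r = r^2 mod 29 = 5^2 = 25
  bit 3 = 0: r = r^2 mod 29 = 25^2 = 16
  bit 4 = 0: r = r^2 mod 29 = 16^2 = 24
  -> A = 24
B = 18^20 mod 29  (bits of 20 = 10100)
  bit 0 = 1: r = r^2 * 18 mod 29 = 1^2 * 18 = 1*18 = 18
  bit 1 = 0: r = r^2 mod 29 = 18^2 = 5
  bit 2 = 1: r = r^2 * 18 mod 29 = 5^2 * 18 = 25*18 = 15
  bit 3 = 0: r = r^2 mod 29 = 15^2 = 22
  bit 4 = 0: r = r^2 mod 29 = 22^2 = 20
  -> B = 20
s = B^a = 20^16 mod 29  (bits of 16 = 10000)
  bit 0 = 1: r = r^2 * 20 mod 29 = 1^2 * 20 = 1*20 = 20
  bit 1 = 0: r = r^2 mod 29 = 20^2 = 23
  bit 2 = 0: r = r^2 mod 29 = 23^2 = 7
  bit 3 = 0: r = r^2 mod 29 = 7^2 = 20
  bit 4 = 0: r = r^2 mod 29 = 20^2 = 23
  -> s = B^a = 23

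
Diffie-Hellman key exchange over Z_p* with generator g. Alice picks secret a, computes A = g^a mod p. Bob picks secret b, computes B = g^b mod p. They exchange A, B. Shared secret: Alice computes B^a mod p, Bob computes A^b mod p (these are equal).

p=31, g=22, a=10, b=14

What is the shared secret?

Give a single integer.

A = 22^10 mod 31  (bits of 10 = 1010)
  bit 0 = 1: r = r^2 * 22 mod 31 = 1^2 * 22 = 1*22 = 22
  bit 1 = 0: r = r^2 mod 31 = 22^2 = 19
  bit 2 = 1: r = r^2 * 22 mod 31 = 19^2 * 22 = 20*22 = 6
  bit 3 = 0: r = r^2 mod 31 = 6^2 = 5
  -> A = 5
B = 22^14 mod 31  (bits of 14 = 1110)
  bit 0 = 1: r = r^2 * 22 mod 31 = 1^2 * 22 = 1*22 = 22
  bit 1 = 1: r = r^2 * 22 mod 31 = 22^2 * 22 = 19*22 = 15
  bit 2 = 1: r = r^2 * 22 mod 31 = 15^2 * 22 = 8*22 = 21
  bit 3 = 0: r = r^2 mod 31 = 21^2 = 7
  -> B = 7
s = B^a = 7^10 mod 31  (bits of 10 = 1010)
  bit 0 = 1: r = r^2 * 7 mod 31 = 1^2 * 7 = 1*7 = 7
  bit 1 = 0: r = r^2 mod 31 = 7^2 = 18
  bit 2 = 1: r = r^2 * 7 mod 31 = 18^2 * 7 = 14*7 = 5
  bit 3 = 0: r = r^2 mod 31 = 5^2 = 25
  -> s = B^a = 25

Answer: 25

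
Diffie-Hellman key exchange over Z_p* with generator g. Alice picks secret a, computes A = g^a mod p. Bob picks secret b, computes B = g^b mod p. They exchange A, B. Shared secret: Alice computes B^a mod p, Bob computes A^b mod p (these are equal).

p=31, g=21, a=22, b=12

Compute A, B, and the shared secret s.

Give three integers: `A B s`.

A = 21^22 mod 31  (bits of 22 = 10110)
  bit 0 = 1: r = r^2 * 21 mod 31 = 1^2 * 21 = 1*21 = 21
  bit 1 = 0: r = r^2 mod 31 = 21^2 = 7
  bit 2 = 1: r = r^2 * 21 mod 31 = 7^2 * 21 = 18*21 = 6
  bit 3 = 1: r = r^2 * 21 mod 31 = 6^2 * 21 = 5*21 = 12
  bit 4 = 0: r = r^2 mod 31 = 12^2 = 20
  -> A = 20
B = 21^12 mod 31  (bits of 12 = 1100)
  bit 0 = 1: r = r^2 * 21 mod 31 = 1^2 * 21 = 1*21 = 21
  bit 1 = 1: r = r^2 * 21 mod 31 = 21^2 * 21 = 7*21 = 23
  bit 2 = 0: r = r^2 mod 31 = 23^2 = 2
  bit 3 = 0: r = r^2 mod 31 = 2^2 = 4
  -> B = 4
s = B^a = 4^22 mod 31  (bits of 22 = 10110)
  bit 0 = 1: r = r^2 * 4 mod 31 = 1^2 * 4 = 1*4 = 4
  bit 1 = 0: r = r^2 mod 31 = 4^2 = 16
  bit 2 = 1: r = r^2 * 4 mod 31 = 16^2 * 4 = 8*4 = 1
  bit 3 = 1: r = r^2 * 4 mod 31 = 1^2 * 4 = 1*4 = 4
  bit 4 = 0: r = r^2 mod 31 = 4^2 = 16
  -> s = B^a = 16

Answer: 20 4 16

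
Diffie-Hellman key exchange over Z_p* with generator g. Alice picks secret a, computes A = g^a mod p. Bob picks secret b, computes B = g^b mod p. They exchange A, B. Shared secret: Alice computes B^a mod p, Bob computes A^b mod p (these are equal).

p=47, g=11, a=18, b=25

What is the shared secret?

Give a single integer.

A = 11^18 mod 47  (bits of 18 = 10010)
  bit 0 = 1: r = r^2 * 11 mod 47 = 1^2 * 11 = 1*11 = 11
  bit 1 = 0: r = r^2 mod 47 = 11^2 = 27
  bit 2 = 0: r = r^2 mod 47 = 27^2 = 24
  bit 3 = 1: r = r^2 * 11 mod 47 = 24^2 * 11 = 12*11 = 38
  bit 4 = 0: r = r^2 mod 47 = 38^2 = 34
  -> A = 34
B = 11^25 mod 47  (bits of 25 = 11001)
  bit 0 = 1: r = r^2 * 11 mod 47 = 1^2 * 11 = 1*11 = 11
  bit 1 = 1: r = r^2 * 11 mod 47 = 11^2 * 11 = 27*11 = 15
  bit 2 = 0: r = r^2 mod 47 = 15^2 = 37
  bit 3 = 0: r = r^2 mod 47 = 37^2 = 6
  bit 4 = 1: r = r^2 * 11 mod 47 = 6^2 * 11 = 36*11 = 20
  -> B = 20
s = B^a = 20^18 mod 47  (bits of 18 = 10010)
  bit 0 = 1: r = r^2 * 20 mod 47 = 1^2 * 20 = 1*20 = 20
  bit 1 = 0: r = r^2 mod 47 = 20^2 = 24
  bit 2 = 0: r = r^2 mod 47 = 24^2 = 12
  bit 3 = 1: r = r^2 * 20 mod 47 = 12^2 * 20 = 3*20 = 13
  bit 4 = 0: r = r^2 mod 47 = 13^2 = 28
  -> s = B^a = 28

Answer: 28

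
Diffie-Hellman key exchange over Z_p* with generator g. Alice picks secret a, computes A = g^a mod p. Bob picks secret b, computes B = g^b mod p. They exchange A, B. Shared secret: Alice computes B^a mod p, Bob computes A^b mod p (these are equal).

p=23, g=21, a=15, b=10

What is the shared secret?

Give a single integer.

A = 21^15 mod 23  (bits of 15 = 1111)
  bit 0 = 1: r = r^2 * 21 mod 23 = 1^2 * 21 = 1*21 = 21
  bit 1 = 1: r = r^2 * 21 mod 23 = 21^2 * 21 = 4*21 = 15
  bit 2 = 1: r = r^2 * 21 mod 23 = 15^2 * 21 = 18*21 = 10
  bit 3 = 1: r = r^2 * 21 mod 23 = 10^2 * 21 = 8*21 = 7
  -> A = 7
B = 21^10 mod 23  (bits of 10 = 1010)
  bit 0 = 1: r = r^2 * 21 mod 23 = 1^2 * 21 = 1*21 = 21
  bit 1 = 0: r = r^2 mod 23 = 21^2 = 4
  bit 2 = 1: r = r^2 * 21 mod 23 = 4^2 * 21 = 16*21 = 14
  bit 3 = 0: r = r^2 mod 23 = 14^2 = 12
  -> B = 12
s = B^a = 12^15 mod 23  (bits of 15 = 1111)
  bit 0 = 1: r = r^2 * 12 mod 23 = 1^2 * 12 = 1*12 = 12
  bit 1 = 1: r = r^2 * 12 mod 23 = 12^2 * 12 = 6*12 = 3
  bit 2 = 1: r = r^2 * 12 mod 23 = 3^2 * 12 = 9*12 = 16
  bit 3 = 1: r = r^2 * 12 mod 23 = 16^2 * 12 = 3*12 = 13
  -> s = B^a = 13

Answer: 13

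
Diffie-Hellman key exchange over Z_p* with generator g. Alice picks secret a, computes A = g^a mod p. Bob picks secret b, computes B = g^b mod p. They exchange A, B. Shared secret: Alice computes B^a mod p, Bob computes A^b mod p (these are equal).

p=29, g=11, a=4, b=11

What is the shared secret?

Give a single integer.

Answer: 24

Derivation:
A = 11^4 mod 29  (bits of 4 = 100)
  bit 0 = 1: r = r^2 * 11 mod 29 = 1^2 * 11 = 1*11 = 11
  bit 1 = 0: r = r^2 mod 29 = 11^2 = 5
  bit 2 = 0: r = r^2 mod 29 = 5^2 = 25
  -> A = 25
B = 11^11 mod 29  (bits of 11 = 1011)
  bit 0 = 1: r = r^2 * 11 mod 29 = 1^2 * 11 = 1*11 = 11
  bit 1 = 0: r = r^2 mod 29 = 11^2 = 5
  bit 2 = 1: r = r^2 * 11 mod 29 = 5^2 * 11 = 25*11 = 14
  bit 3 = 1: r = r^2 * 11 mod 29 = 14^2 * 11 = 22*11 = 10
  -> B = 10
s = B^a = 10^4 mod 29  (bits of 4 = 100)
  bit 0 = 1: r = r^2 * 10 mod 29 = 1^2 * 10 = 1*10 = 10
  bit 1 = 0: r = r^2 mod 29 = 10^2 = 13
  bit 2 = 0: r = r^2 mod 29 = 13^2 = 24
  -> s = B^a = 24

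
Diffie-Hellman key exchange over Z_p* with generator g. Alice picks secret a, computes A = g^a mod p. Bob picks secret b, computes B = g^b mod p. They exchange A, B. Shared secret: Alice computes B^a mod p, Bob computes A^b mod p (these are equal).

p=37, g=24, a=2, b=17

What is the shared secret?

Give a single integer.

A = 24^2 mod 37  (bits of 2 = 10)
  bit 0 = 1: r = r^2 * 24 mod 37 = 1^2 * 24 = 1*24 = 24
  bit 1 = 0: r = r^2 mod 37 = 24^2 = 21
  -> A = 21
B = 24^17 mod 37  (bits of 17 = 10001)
  bit 0 = 1: r = r^2 * 24 mod 37 = 1^2 * 24 = 1*24 = 24
  bit 1 = 0: r = r^2 mod 37 = 24^2 = 21
  bit 2 = 0: r = r^2 mod 37 = 21^2 = 34
  bit 3 = 0: r = r^2 mod 37 = 34^2 = 9
  bit 4 = 1: r = r^2 * 24 mod 37 = 9^2 * 24 = 7*24 = 20
  -> B = 20
s = B^a = 20^2 mod 37  (bits of 2 = 10)
  bit 0 = 1: r = r^2 * 20 mod 37 = 1^2 * 20 = 1*20 = 20
  bit 1 = 0: r = r^2 mod 37 = 20^2 = 30
  -> s = B^a = 30

Answer: 30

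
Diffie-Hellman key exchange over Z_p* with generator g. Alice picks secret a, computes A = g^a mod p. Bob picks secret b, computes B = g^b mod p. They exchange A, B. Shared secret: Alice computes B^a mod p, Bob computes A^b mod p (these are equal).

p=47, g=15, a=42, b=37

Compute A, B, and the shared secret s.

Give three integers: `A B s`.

Answer: 8 45 3

Derivation:
A = 15^42 mod 47  (bits of 42 = 101010)
  bit 0 = 1: r = r^2 * 15 mod 47 = 1^2 * 15 = 1*15 = 15
  bit 1 = 0: r = r^2 mod 47 = 15^2 = 37
  bit 2 = 1: r = r^2 * 15 mod 47 = 37^2 * 15 = 6*15 = 43
  bit 3 = 0: r = r^2 mod 47 = 43^2 = 16
  bit 4 = 1: r = r^2 * 15 mod 47 = 16^2 * 15 = 21*15 = 33
  bit 5 = 0: r = r^2 mod 47 = 33^2 = 8
  -> A = 8
B = 15^37 mod 47  (bits of 37 = 100101)
  bit 0 = 1: r = r^2 * 15 mod 47 = 1^2 * 15 = 1*15 = 15
  bit 1 = 0: r = r^2 mod 47 = 15^2 = 37
  bit 2 = 0: r = r^2 mod 47 = 37^2 = 6
  bit 3 = 1: r = r^2 * 15 mod 47 = 6^2 * 15 = 36*15 = 23
  bit 4 = 0: r = r^2 mod 47 = 23^2 = 12
  bit 5 = 1: r = r^2 * 15 mod 47 = 12^2 * 15 = 3*15 = 45
  -> B = 45
s = B^a = 45^42 mod 47  (bits of 42 = 101010)
  bit 0 = 1: r = r^2 * 45 mod 47 = 1^2 * 45 = 1*45 = 45
  bit 1 = 0: r = r^2 mod 47 = 45^2 = 4
  bit 2 = 1: r = r^2 * 45 mod 47 = 4^2 * 45 = 16*45 = 15
  bit 3 = 0: r = r^2 mod 47 = 15^2 = 37
  bit 4 = 1: r = r^2 * 45 mod 47 = 37^2 * 45 = 6*45 = 35
  bit 5 = 0: r = r^2 mod 47 = 35^2 = 3
  -> s = B^a = 3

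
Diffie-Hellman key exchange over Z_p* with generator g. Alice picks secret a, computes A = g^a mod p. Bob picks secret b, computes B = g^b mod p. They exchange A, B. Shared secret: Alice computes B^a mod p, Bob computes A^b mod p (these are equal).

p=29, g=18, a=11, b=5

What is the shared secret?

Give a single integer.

A = 18^11 mod 29  (bits of 11 = 1011)
  bit 0 = 1: r = r^2 * 18 mod 29 = 1^2 * 18 = 1*18 = 18
  bit 1 = 0: r = r^2 mod 29 = 18^2 = 5
  bit 2 = 1: r = r^2 * 18 mod 29 = 5^2 * 18 = 25*18 = 15
  bit 3 = 1: r = r^2 * 18 mod 29 = 15^2 * 18 = 22*18 = 19
  -> A = 19
B = 18^5 mod 29  (bits of 5 = 101)
  bit 0 = 1: r = r^2 * 18 mod 29 = 1^2 * 18 = 1*18 = 18
  bit 1 = 0: r = r^2 mod 29 = 18^2 = 5
  bit 2 = 1: r = r^2 * 18 mod 29 = 5^2 * 18 = 25*18 = 15
  -> B = 15
s = B^a = 15^11 mod 29  (bits of 11 = 1011)
  bit 0 = 1: r = r^2 * 15 mod 29 = 1^2 * 15 = 1*15 = 15
  bit 1 = 0: r = r^2 mod 29 = 15^2 = 22
  bit 2 = 1: r = r^2 * 15 mod 29 = 22^2 * 15 = 20*15 = 10
  bit 3 = 1: r = r^2 * 15 mod 29 = 10^2 * 15 = 13*15 = 21
  -> s = B^a = 21

Answer: 21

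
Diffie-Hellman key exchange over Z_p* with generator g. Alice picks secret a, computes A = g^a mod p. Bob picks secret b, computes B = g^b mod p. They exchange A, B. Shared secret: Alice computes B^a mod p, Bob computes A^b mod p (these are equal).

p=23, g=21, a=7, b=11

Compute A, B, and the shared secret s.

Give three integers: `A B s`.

Answer: 10 22 22

Derivation:
A = 21^7 mod 23  (bits of 7 = 111)
  bit 0 = 1: r = r^2 * 21 mod 23 = 1^2 * 21 = 1*21 = 21
  bit 1 = 1: r = r^2 * 21 mod 23 = 21^2 * 21 = 4*21 = 15
  bit 2 = 1: r = r^2 * 21 mod 23 = 15^2 * 21 = 18*21 = 10
  -> A = 10
B = 21^11 mod 23  (bits of 11 = 1011)
  bit 0 = 1: r = r^2 * 21 mod 23 = 1^2 * 21 = 1*21 = 21
  bit 1 = 0: r = r^2 mod 23 = 21^2 = 4
  bit 2 = 1: r = r^2 * 21 mod 23 = 4^2 * 21 = 16*21 = 14
  bit 3 = 1: r = r^2 * 21 mod 23 = 14^2 * 21 = 12*21 = 22
  -> B = 22
s = B^a = 22^7 mod 23  (bits of 7 = 111)
  bit 0 = 1: r = r^2 * 22 mod 23 = 1^2 * 22 = 1*22 = 22
  bit 1 = 1: r = r^2 * 22 mod 23 = 22^2 * 22 = 1*22 = 22
  bit 2 = 1: r = r^2 * 22 mod 23 = 22^2 * 22 = 1*22 = 22
  -> s = B^a = 22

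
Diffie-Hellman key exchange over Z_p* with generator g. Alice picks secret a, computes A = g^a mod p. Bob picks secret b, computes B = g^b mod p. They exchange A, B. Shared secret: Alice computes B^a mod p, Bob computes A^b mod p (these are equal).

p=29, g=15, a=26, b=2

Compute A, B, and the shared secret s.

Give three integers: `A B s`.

Answer: 4 22 16

Derivation:
A = 15^26 mod 29  (bits of 26 = 11010)
  bit 0 = 1: r = r^2 * 15 mod 29 = 1^2 * 15 = 1*15 = 15
  bit 1 = 1: r = r^2 * 15 mod 29 = 15^2 * 15 = 22*15 = 11
  bit 2 = 0: r = r^2 mod 29 = 11^2 = 5
  bit 3 = 1: r = r^2 * 15 mod 29 = 5^2 * 15 = 25*15 = 27
  bit 4 = 0: r = r^2 mod 29 = 27^2 = 4
  -> A = 4
B = 15^2 mod 29  (bits of 2 = 10)
  bit 0 = 1: r = r^2 * 15 mod 29 = 1^2 * 15 = 1*15 = 15
  bit 1 = 0: r = r^2 mod 29 = 15^2 = 22
  -> B = 22
s = B^a = 22^26 mod 29  (bits of 26 = 11010)
  bit 0 = 1: r = r^2 * 22 mod 29 = 1^2 * 22 = 1*22 = 22
  bit 1 = 1: r = r^2 * 22 mod 29 = 22^2 * 22 = 20*22 = 5
  bit 2 = 0: r = r^2 mod 29 = 5^2 = 25
  bit 3 = 1: r = r^2 * 22 mod 29 = 25^2 * 22 = 16*22 = 4
  bit 4 = 0: r = r^2 mod 29 = 4^2 = 16
  -> s = B^a = 16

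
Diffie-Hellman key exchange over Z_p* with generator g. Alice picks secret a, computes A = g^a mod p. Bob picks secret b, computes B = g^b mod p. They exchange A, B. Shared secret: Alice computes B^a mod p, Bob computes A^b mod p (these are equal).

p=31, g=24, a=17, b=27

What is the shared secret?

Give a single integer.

Answer: 23

Derivation:
A = 24^17 mod 31  (bits of 17 = 10001)
  bit 0 = 1: r = r^2 * 24 mod 31 = 1^2 * 24 = 1*24 = 24
  bit 1 = 0: r = r^2 mod 31 = 24^2 = 18
  bit 2 = 0: r = r^2 mod 31 = 18^2 = 14
  bit 3 = 0: r = r^2 mod 31 = 14^2 = 10
  bit 4 = 1: r = r^2 * 24 mod 31 = 10^2 * 24 = 7*24 = 13
  -> A = 13
B = 24^27 mod 31  (bits of 27 = 11011)
  bit 0 = 1: r = r^2 * 24 mod 31 = 1^2 * 24 = 1*24 = 24
  bit 1 = 1: r = r^2 * 24 mod 31 = 24^2 * 24 = 18*24 = 29
  bit 2 = 0: r = r^2 mod 31 = 29^2 = 4
  bit 3 = 1: r = r^2 * 24 mod 31 = 4^2 * 24 = 16*24 = 12
  bit 4 = 1: r = r^2 * 24 mod 31 = 12^2 * 24 = 20*24 = 15
  -> B = 15
s = B^a = 15^17 mod 31  (bits of 17 = 10001)
  bit 0 = 1: r = r^2 * 15 mod 31 = 1^2 * 15 = 1*15 = 15
  bit 1 = 0: r = r^2 mod 31 = 15^2 = 8
  bit 2 = 0: r = r^2 mod 31 = 8^2 = 2
  bit 3 = 0: r = r^2 mod 31 = 2^2 = 4
  bit 4 = 1: r = r^2 * 15 mod 31 = 4^2 * 15 = 16*15 = 23
  -> s = B^a = 23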